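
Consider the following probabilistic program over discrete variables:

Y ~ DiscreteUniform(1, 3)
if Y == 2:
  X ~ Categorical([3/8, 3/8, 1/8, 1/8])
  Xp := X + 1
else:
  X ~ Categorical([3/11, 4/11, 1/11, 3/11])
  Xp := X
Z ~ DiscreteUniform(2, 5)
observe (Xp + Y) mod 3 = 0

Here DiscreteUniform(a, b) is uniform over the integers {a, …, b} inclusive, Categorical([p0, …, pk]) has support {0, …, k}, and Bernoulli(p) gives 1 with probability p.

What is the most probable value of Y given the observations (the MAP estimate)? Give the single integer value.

argmax_v P(Y = v | obs) = 3

Enumerate traces; 20 have nonzero weight after conditioning:
  (Y=1, X=2, Z=2) weight 1/132
  (Y=1, X=2, Z=3) weight 1/132
  (Y=1, X=2, Z=4) weight 1/132
  (Y=1, X=2, Z=5) weight 1/132
  (Y=2, X=0, Z=2) weight 1/32
  (Y=2, X=0, Z=3) weight 1/32
  (Y=2, X=0, Z=4) weight 1/32
  (Y=2, X=0, Z=5) weight 1/32
  (Y=3, X=0, Z=2) weight 1/44
  … 11 more
Group by Y:
  weight(Y=1) = 1/33
  weight(Y=2) = 1/6
  weight(Y=3) = 2/11
Total weight = 1/33 + 1/6 + 2/11 = 25/66
P(Y=1 | obs) = 1/33 / 25/66 = 2/25
P(Y=2 | obs) = 1/6 / 25/66 = 11/25
P(Y=3 | obs) = 2/11 / 25/66 = 12/25
argmax = 3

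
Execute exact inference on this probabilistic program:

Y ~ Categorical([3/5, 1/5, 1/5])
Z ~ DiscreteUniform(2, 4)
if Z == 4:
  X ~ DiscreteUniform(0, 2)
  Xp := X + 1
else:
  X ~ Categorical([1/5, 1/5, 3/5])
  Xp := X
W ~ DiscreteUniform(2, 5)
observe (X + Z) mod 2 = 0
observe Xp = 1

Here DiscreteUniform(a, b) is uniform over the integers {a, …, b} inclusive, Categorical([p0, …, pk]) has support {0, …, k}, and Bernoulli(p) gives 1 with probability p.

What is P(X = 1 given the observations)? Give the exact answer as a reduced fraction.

P(X = 1 | obs) = 3/8

Enumerate traces; 24 have nonzero weight after conditioning:
  (Y=0, Z=3, X=1, W=2) weight 1/100
  (Y=0, Z=3, X=1, W=3) weight 1/100
  (Y=0, Z=3, X=1, W=4) weight 1/100
  (Y=0, Z=3, X=1, W=5) weight 1/100
  (Y=0, Z=4, X=0, W=2) weight 1/60
  (Y=0, Z=4, X=0, W=3) weight 1/60
  (Y=0, Z=4, X=0, W=4) weight 1/60
  (Y=0, Z=4, X=0, W=5) weight 1/60
  … 16 more
Group by X:
  weight(X=0) = 1/9
  weight(X=1) = 1/15
Total weight = 1/9 + 1/15 = 8/45
P(X=0 | obs) = 1/9 / 8/45 = 5/8
P(X=1 | obs) = 1/15 / 8/45 = 3/8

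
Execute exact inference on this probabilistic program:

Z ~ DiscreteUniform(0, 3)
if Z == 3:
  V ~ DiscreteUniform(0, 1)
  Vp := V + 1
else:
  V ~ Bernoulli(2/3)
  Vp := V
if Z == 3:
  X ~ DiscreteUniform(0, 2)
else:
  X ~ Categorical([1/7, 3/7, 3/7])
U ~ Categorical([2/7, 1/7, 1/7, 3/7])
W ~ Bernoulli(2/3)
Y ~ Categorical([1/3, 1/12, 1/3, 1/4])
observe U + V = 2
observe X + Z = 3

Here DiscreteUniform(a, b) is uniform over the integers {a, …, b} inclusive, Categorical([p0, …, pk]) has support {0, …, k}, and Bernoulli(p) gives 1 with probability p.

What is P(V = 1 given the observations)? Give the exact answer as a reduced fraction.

P(V = 1 | obs) = 31/50

Enumerate traces; 48 have nonzero weight after conditioning:
  (Z=1, V=0, X=2, U=2, W=0, Y=0) weight 1/1764
  (Z=1, V=0, X=2, U=2, W=0, Y=1) weight 1/7056
  (Z=1, V=0, X=2, U=2, W=0, Y=2) weight 1/1764
  (Z=1, V=0, X=2, U=2, W=0, Y=3) weight 1/2352
  (Z=1, V=0, X=2, U=2, W=1, Y=0) weight 1/882
  (Z=1, V=0, X=2, U=2, W=1, Y=1) weight 1/3528
  (Z=1, V=0, X=2, U=2, W=1, Y=2) weight 1/882
  (Z=1, V=0, X=2, U=2, W=1, Y=3) weight 1/1176
  (Z=1, V=1, X=2, U=1, W=0, Y=0) weight 1/882
  … 39 more
Group by V:
  weight(V=0) = 19/1176
  weight(V=1) = 31/1176
Total weight = 19/1176 + 31/1176 = 25/588
P(V=0 | obs) = 19/1176 / 25/588 = 19/50
P(V=1 | obs) = 31/1176 / 25/588 = 31/50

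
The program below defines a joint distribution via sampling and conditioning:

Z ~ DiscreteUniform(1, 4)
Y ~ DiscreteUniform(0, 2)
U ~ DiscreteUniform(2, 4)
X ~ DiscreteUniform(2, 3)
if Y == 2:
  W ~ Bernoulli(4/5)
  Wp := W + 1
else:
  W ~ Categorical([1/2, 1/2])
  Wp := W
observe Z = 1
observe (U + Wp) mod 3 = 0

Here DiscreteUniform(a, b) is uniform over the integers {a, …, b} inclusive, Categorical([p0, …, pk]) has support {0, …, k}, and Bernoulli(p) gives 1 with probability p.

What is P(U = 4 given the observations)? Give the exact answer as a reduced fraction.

Enumerate traces; 12 have nonzero weight after conditioning:
  (Z=1, Y=0, U=2, X=2, W=1) weight 1/144
  (Z=1, Y=0, U=2, X=3, W=1) weight 1/144
  (Z=1, Y=0, U=3, X=2, W=0) weight 1/144
  (Z=1, Y=0, U=3, X=3, W=0) weight 1/144
  (Z=1, Y=1, U=2, X=2, W=1) weight 1/144
  (Z=1, Y=1, U=2, X=3, W=1) weight 1/144
  (Z=1, Y=1, U=3, X=2, W=0) weight 1/144
  (Z=1, Y=1, U=3, X=3, W=0) weight 1/144
  (Z=1, Y=2, U=4, X=2, W=1) weight 1/90
  … 3 more
Group by U:
  weight(U=2) = 1/30
  weight(U=3) = 1/36
  weight(U=4) = 1/45
Total weight = 1/30 + 1/36 + 1/45 = 1/12
P(U=2 | obs) = 1/30 / 1/12 = 2/5
P(U=3 | obs) = 1/36 / 1/12 = 1/3
P(U=4 | obs) = 1/45 / 1/12 = 4/15

P(U = 4 | obs) = 4/15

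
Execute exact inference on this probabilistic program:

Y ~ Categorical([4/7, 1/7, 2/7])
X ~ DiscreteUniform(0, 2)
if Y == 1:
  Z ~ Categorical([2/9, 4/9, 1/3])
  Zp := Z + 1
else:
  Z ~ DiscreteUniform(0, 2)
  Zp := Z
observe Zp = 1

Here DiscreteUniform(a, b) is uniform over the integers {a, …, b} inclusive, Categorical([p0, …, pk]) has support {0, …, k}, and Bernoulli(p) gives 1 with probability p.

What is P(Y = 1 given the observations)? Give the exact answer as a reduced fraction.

P(Y = 1 | obs) = 1/10

Enumerate traces; 9 have nonzero weight after conditioning:
  (Y=0, X=0, Z=1) weight 4/63
  (Y=0, X=1, Z=1) weight 4/63
  (Y=0, X=2, Z=1) weight 4/63
  (Y=1, X=0, Z=0) weight 2/189
  (Y=1, X=1, Z=0) weight 2/189
  (Y=1, X=2, Z=0) weight 2/189
  (Y=2, X=0, Z=1) weight 2/63
  (Y=2, X=1, Z=1) weight 2/63
  … 1 more
Group by Y:
  weight(Y=0) = 4/21
  weight(Y=1) = 2/63
  weight(Y=2) = 2/21
Total weight = 4/21 + 2/63 + 2/21 = 20/63
P(Y=0 | obs) = 4/21 / 20/63 = 3/5
P(Y=1 | obs) = 2/63 / 20/63 = 1/10
P(Y=2 | obs) = 2/21 / 20/63 = 3/10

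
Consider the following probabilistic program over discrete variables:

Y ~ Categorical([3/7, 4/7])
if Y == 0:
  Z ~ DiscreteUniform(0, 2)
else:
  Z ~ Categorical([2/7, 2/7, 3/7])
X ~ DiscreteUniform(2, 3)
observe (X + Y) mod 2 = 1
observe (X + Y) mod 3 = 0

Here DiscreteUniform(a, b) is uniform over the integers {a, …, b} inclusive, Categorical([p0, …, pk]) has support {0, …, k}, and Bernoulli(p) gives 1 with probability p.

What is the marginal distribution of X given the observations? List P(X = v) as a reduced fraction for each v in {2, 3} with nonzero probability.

Enumerate traces; 6 have nonzero weight after conditioning:
  (Y=0, Z=0, X=3) weight 1/14
  (Y=0, Z=1, X=3) weight 1/14
  (Y=0, Z=2, X=3) weight 1/14
  (Y=1, Z=0, X=2) weight 4/49
  (Y=1, Z=1, X=2) weight 4/49
  (Y=1, Z=2, X=2) weight 6/49
Group by X:
  weight(X=2) = 2/7
  weight(X=3) = 3/14
Total weight = 2/7 + 3/14 = 1/2
P(X=2 | obs) = 2/7 / 1/2 = 4/7
P(X=3 | obs) = 3/14 / 1/2 = 3/7

P(X=2) = 4/7, P(X=3) = 3/7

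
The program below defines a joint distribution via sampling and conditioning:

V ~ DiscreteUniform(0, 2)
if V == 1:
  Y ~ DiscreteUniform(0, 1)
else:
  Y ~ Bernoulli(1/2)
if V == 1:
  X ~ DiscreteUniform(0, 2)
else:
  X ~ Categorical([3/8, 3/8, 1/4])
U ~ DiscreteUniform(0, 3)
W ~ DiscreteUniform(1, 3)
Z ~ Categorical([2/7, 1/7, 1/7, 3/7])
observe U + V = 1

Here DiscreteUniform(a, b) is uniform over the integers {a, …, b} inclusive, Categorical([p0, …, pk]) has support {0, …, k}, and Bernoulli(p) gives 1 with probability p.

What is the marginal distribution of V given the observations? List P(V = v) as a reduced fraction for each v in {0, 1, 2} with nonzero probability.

P(V=0) = 1/2, P(V=1) = 1/2

Enumerate traces; 144 have nonzero weight after conditioning:
  (V=0, Y=0, X=0, U=1, W=1, Z=0) weight 1/672
  (V=0, Y=0, X=0, U=1, W=1, Z=1) weight 1/1344
  (V=0, Y=0, X=0, U=1, W=1, Z=2) weight 1/1344
  (V=0, Y=0, X=0, U=1, W=1, Z=3) weight 1/448
  (V=0, Y=0, X=0, U=1, W=2, Z=0) weight 1/672
  (V=0, Y=0, X=0, U=1, W=2, Z=1) weight 1/1344
  (V=0, Y=0, X=0, U=1, W=2, Z=2) weight 1/1344
  (V=0, Y=0, X=0, U=1, W=2, Z=3) weight 1/448
  (V=1, Y=0, X=0, U=0, W=1, Z=0) weight 1/756
  … 135 more
Group by V:
  weight(V=0) = 1/12
  weight(V=1) = 1/12
Total weight = 1/12 + 1/12 = 1/6
P(V=0 | obs) = 1/12 / 1/6 = 1/2
P(V=1 | obs) = 1/12 / 1/6 = 1/2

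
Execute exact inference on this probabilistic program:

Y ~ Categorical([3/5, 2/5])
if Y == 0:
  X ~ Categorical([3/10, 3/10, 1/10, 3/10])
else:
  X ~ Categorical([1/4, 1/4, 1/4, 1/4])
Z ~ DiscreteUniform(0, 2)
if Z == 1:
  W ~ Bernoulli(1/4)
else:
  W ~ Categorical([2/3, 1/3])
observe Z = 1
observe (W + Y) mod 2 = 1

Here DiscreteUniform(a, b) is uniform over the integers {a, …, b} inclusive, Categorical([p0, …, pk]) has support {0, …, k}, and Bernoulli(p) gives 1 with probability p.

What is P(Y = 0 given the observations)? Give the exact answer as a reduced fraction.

Enumerate traces; 8 have nonzero weight after conditioning:
  (Y=0, X=0, Z=1, W=1) weight 3/200
  (Y=0, X=1, Z=1, W=1) weight 3/200
  (Y=0, X=2, Z=1, W=1) weight 1/200
  (Y=0, X=3, Z=1, W=1) weight 3/200
  (Y=1, X=0, Z=1, W=0) weight 1/40
  (Y=1, X=1, Z=1, W=0) weight 1/40
  (Y=1, X=2, Z=1, W=0) weight 1/40
  (Y=1, X=3, Z=1, W=0) weight 1/40
Group by Y:
  weight(Y=0) = 1/20
  weight(Y=1) = 1/10
Total weight = 1/20 + 1/10 = 3/20
P(Y=0 | obs) = 1/20 / 3/20 = 1/3
P(Y=1 | obs) = 1/10 / 3/20 = 2/3

P(Y = 0 | obs) = 1/3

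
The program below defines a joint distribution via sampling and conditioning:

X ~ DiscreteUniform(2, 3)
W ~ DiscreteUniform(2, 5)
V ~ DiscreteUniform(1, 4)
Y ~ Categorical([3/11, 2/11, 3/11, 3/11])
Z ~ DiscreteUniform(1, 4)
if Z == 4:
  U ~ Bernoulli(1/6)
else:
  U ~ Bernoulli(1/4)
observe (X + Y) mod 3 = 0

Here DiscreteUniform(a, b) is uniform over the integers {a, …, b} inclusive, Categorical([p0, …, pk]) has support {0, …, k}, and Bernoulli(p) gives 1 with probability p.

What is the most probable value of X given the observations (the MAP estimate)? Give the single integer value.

Enumerate traces; 384 have nonzero weight after conditioning:
  (X=2, W=2, V=1, Y=1, Z=1, U=0) weight 3/2816
  (X=2, W=2, V=1, Y=1, Z=1, U=1) weight 1/2816
  (X=2, W=2, V=1, Y=1, Z=2, U=0) weight 3/2816
  (X=2, W=2, V=1, Y=1, Z=2, U=1) weight 1/2816
  (X=2, W=2, V=1, Y=1, Z=3, U=0) weight 3/2816
  (X=2, W=2, V=1, Y=1, Z=3, U=1) weight 1/2816
  (X=2, W=2, V=1, Y=1, Z=4, U=0) weight 5/4224
  (X=2, W=2, V=1, Y=1, Z=4, U=1) weight 1/4224
  (X=3, W=2, V=1, Y=0, Z=1, U=0) weight 9/5632
  … 375 more
Group by X:
  weight(X=2) = 1/11
  weight(X=3) = 3/11
Total weight = 1/11 + 3/11 = 4/11
P(X=2 | obs) = 1/11 / 4/11 = 1/4
P(X=3 | obs) = 3/11 / 4/11 = 3/4
argmax = 3

argmax_v P(X = v | obs) = 3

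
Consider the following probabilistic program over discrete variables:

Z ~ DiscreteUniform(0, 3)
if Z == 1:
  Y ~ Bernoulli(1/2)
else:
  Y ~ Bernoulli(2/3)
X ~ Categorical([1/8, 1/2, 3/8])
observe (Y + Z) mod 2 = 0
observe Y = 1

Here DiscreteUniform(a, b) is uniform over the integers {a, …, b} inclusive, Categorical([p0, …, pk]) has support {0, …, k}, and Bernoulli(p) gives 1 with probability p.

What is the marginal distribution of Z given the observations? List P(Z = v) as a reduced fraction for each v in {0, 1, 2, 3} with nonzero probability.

P(Z=1) = 3/7, P(Z=3) = 4/7

Enumerate traces; 6 have nonzero weight after conditioning:
  (Z=1, Y=1, X=0) weight 1/64
  (Z=1, Y=1, X=1) weight 1/16
  (Z=1, Y=1, X=2) weight 3/64
  (Z=3, Y=1, X=0) weight 1/48
  (Z=3, Y=1, X=1) weight 1/12
  (Z=3, Y=1, X=2) weight 1/16
Group by Z:
  weight(Z=1) = 1/8
  weight(Z=3) = 1/6
Total weight = 1/8 + 1/6 = 7/24
P(Z=1 | obs) = 1/8 / 7/24 = 3/7
P(Z=3 | obs) = 1/6 / 7/24 = 4/7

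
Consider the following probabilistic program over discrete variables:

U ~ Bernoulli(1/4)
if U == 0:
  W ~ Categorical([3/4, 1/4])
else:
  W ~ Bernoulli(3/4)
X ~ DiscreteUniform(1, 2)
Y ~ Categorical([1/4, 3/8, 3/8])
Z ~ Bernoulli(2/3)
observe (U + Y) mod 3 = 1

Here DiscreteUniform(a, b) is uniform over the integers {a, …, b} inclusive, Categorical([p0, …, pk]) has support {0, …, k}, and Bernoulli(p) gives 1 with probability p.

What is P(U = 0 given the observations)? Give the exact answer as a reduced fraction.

Enumerate traces; 16 have nonzero weight after conditioning:
  (U=0, W=0, X=1, Y=1, Z=0) weight 9/256
  (U=0, W=0, X=1, Y=1, Z=1) weight 9/128
  (U=0, W=0, X=2, Y=1, Z=0) weight 9/256
  (U=0, W=0, X=2, Y=1, Z=1) weight 9/128
  (U=0, W=1, X=1, Y=1, Z=0) weight 3/256
  (U=0, W=1, X=1, Y=1, Z=1) weight 3/128
  (U=0, W=1, X=2, Y=1, Z=0) weight 3/256
  (U=0, W=1, X=2, Y=1, Z=1) weight 3/128
  (U=1, W=0, X=1, Y=0, Z=0) weight 1/384
  … 7 more
Group by U:
  weight(U=0) = 9/32
  weight(U=1) = 1/16
Total weight = 9/32 + 1/16 = 11/32
P(U=0 | obs) = 9/32 / 11/32 = 9/11
P(U=1 | obs) = 1/16 / 11/32 = 2/11

P(U = 0 | obs) = 9/11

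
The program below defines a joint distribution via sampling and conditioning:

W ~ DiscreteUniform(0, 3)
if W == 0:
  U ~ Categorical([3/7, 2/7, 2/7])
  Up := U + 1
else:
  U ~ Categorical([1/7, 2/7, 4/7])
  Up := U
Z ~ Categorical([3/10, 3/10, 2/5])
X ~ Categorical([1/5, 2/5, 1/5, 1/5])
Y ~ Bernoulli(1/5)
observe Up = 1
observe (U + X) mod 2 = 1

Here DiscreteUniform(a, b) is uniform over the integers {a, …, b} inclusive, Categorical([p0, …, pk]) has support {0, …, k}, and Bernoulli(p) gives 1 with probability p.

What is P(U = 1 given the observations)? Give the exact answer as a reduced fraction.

Enumerate traces; 48 have nonzero weight after conditioning:
  (W=0, U=0, Z=0, X=1, Y=0) weight 9/875
  (W=0, U=0, Z=0, X=1, Y=1) weight 9/3500
  (W=0, U=0, Z=0, X=3, Y=0) weight 9/1750
  (W=0, U=0, Z=0, X=3, Y=1) weight 9/7000
  (W=0, U=0, Z=1, X=1, Y=0) weight 9/875
  (W=0, U=0, Z=1, X=1, Y=1) weight 9/3500
  (W=0, U=0, Z=1, X=3, Y=0) weight 9/1750
  (W=0, U=0, Z=1, X=3, Y=1) weight 9/7000
  (W=1, U=1, Z=0, X=0, Y=0) weight 3/875
  … 39 more
Group by U:
  weight(U=0) = 9/140
  weight(U=1) = 3/35
Total weight = 9/140 + 3/35 = 3/20
P(U=0 | obs) = 9/140 / 3/20 = 3/7
P(U=1 | obs) = 3/35 / 3/20 = 4/7

P(U = 1 | obs) = 4/7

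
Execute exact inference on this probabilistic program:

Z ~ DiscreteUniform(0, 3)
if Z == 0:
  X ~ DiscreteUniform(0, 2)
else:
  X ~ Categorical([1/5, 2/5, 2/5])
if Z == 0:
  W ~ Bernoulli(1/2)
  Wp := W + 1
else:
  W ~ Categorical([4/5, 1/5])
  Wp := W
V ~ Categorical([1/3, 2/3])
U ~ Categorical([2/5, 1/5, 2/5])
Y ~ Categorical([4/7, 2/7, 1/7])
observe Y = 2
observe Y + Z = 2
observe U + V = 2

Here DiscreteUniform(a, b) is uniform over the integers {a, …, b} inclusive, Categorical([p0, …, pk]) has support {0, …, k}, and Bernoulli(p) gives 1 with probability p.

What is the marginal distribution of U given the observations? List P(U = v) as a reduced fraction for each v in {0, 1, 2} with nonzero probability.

Enumerate traces; 12 have nonzero weight after conditioning:
  (Z=0, X=0, W=0, V=0, U=2, Y=2) weight 1/1260
  (Z=0, X=0, W=0, V=1, U=1, Y=2) weight 1/1260
  (Z=0, X=0, W=1, V=0, U=2, Y=2) weight 1/1260
  (Z=0, X=0, W=1, V=1, U=1, Y=2) weight 1/1260
  (Z=0, X=1, W=0, V=0, U=2, Y=2) weight 1/1260
  (Z=0, X=1, W=0, V=1, U=1, Y=2) weight 1/1260
  (Z=0, X=1, W=1, V=0, U=2, Y=2) weight 1/1260
  (Z=0, X=1, W=1, V=1, U=1, Y=2) weight 1/1260
  … 4 more
Group by U:
  weight(U=1) = 1/210
  weight(U=2) = 1/210
Total weight = 1/210 + 1/210 = 1/105
P(U=1 | obs) = 1/210 / 1/105 = 1/2
P(U=2 | obs) = 1/210 / 1/105 = 1/2

P(U=1) = 1/2, P(U=2) = 1/2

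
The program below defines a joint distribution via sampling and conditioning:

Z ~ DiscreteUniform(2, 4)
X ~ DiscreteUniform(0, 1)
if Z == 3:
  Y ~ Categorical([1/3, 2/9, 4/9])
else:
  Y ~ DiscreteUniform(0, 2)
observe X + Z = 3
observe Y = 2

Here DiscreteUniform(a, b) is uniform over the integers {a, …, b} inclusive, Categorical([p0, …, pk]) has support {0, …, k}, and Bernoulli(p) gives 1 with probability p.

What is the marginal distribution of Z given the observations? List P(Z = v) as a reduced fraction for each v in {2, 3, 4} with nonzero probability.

Enumerate traces; 2 have nonzero weight after conditioning:
  (Z=2, X=1, Y=2) weight 1/18
  (Z=3, X=0, Y=2) weight 2/27
Group by Z:
  weight(Z=2) = 1/18
  weight(Z=3) = 2/27
Total weight = 1/18 + 2/27 = 7/54
P(Z=2 | obs) = 1/18 / 7/54 = 3/7
P(Z=3 | obs) = 2/27 / 7/54 = 4/7

P(Z=2) = 3/7, P(Z=3) = 4/7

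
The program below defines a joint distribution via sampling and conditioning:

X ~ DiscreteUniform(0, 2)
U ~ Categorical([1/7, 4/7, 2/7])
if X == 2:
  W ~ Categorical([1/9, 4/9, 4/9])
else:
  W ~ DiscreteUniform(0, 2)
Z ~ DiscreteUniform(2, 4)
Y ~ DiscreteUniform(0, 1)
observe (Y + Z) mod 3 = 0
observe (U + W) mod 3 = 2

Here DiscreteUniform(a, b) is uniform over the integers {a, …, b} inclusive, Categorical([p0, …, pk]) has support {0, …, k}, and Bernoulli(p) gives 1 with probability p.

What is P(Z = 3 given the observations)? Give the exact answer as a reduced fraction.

Enumerate traces; 18 have nonzero weight after conditioning:
  (X=0, U=0, W=2, Z=2, Y=1) weight 1/378
  (X=0, U=0, W=2, Z=3, Y=0) weight 1/378
  (X=0, U=1, W=1, Z=2, Y=1) weight 2/189
  (X=0, U=1, W=1, Z=3, Y=0) weight 2/189
  (X=0, U=2, W=0, Z=2, Y=1) weight 1/189
  (X=0, U=2, W=0, Z=3, Y=0) weight 1/189
  (X=1, U=0, W=2, Z=2, Y=1) weight 1/378
  (X=1, U=0, W=2, Z=3, Y=0) weight 1/378
  … 10 more
Group by Z:
  weight(Z=2) = 32/567
  weight(Z=3) = 32/567
Total weight = 32/567 + 32/567 = 64/567
P(Z=2 | obs) = 32/567 / 64/567 = 1/2
P(Z=3 | obs) = 32/567 / 64/567 = 1/2

P(Z = 3 | obs) = 1/2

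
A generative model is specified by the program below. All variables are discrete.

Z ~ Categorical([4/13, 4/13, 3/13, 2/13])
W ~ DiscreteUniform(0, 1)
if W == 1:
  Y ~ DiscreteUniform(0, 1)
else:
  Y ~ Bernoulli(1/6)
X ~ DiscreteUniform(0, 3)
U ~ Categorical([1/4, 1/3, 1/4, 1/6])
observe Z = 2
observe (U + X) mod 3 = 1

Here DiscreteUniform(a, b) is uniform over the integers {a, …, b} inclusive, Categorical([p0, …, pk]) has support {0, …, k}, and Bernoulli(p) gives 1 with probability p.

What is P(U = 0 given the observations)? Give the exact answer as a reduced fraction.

P(U = 0 | obs) = 3/16

Enumerate traces; 20 have nonzero weight after conditioning:
  (Z=2, W=0, Y=0, X=0, U=1) weight 5/624
  (Z=2, W=0, Y=0, X=1, U=0) weight 5/832
  (Z=2, W=0, Y=0, X=1, U=3) weight 5/1248
  (Z=2, W=0, Y=0, X=2, U=2) weight 5/832
  (Z=2, W=0, Y=0, X=3, U=1) weight 5/624
  (Z=2, W=0, Y=1, X=0, U=1) weight 1/624
  (Z=2, W=0, Y=1, X=1, U=0) weight 1/832
  (Z=2, W=0, Y=1, X=1, U=3) weight 1/1248
  … 12 more
Group by U:
  weight(U=0) = 3/208
  weight(U=1) = 1/26
  weight(U=2) = 3/208
  weight(U=3) = 1/104
Total weight = 3/208 + 1/26 + 3/208 + 1/104 = 1/13
P(U=0 | obs) = 3/208 / 1/13 = 3/16
P(U=1 | obs) = 1/26 / 1/13 = 1/2
P(U=2 | obs) = 3/208 / 1/13 = 3/16
P(U=3 | obs) = 1/104 / 1/13 = 1/8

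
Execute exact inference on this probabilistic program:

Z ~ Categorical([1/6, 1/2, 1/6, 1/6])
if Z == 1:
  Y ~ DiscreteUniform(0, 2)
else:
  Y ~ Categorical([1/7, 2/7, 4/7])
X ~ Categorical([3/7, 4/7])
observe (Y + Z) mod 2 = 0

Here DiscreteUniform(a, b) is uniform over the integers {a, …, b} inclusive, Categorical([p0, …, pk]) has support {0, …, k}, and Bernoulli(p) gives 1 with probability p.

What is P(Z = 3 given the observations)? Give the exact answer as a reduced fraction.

P(Z = 3 | obs) = 2/19

Enumerate traces; 12 have nonzero weight after conditioning:
  (Z=0, Y=0, X=0) weight 1/98
  (Z=0, Y=0, X=1) weight 2/147
  (Z=0, Y=2, X=0) weight 2/49
  (Z=0, Y=2, X=1) weight 8/147
  (Z=1, Y=1, X=0) weight 1/14
  (Z=1, Y=1, X=1) weight 2/21
  (Z=2, Y=0, X=0) weight 1/98
  (Z=2, Y=0, X=1) weight 2/147
  (Z=3, Y=1, X=0) weight 1/49
  … 3 more
Group by Z:
  weight(Z=0) = 5/42
  weight(Z=1) = 1/6
  weight(Z=2) = 5/42
  weight(Z=3) = 1/21
Total weight = 5/42 + 1/6 + 5/42 + 1/21 = 19/42
P(Z=0 | obs) = 5/42 / 19/42 = 5/19
P(Z=1 | obs) = 1/6 / 19/42 = 7/19
P(Z=2 | obs) = 5/42 / 19/42 = 5/19
P(Z=3 | obs) = 1/21 / 19/42 = 2/19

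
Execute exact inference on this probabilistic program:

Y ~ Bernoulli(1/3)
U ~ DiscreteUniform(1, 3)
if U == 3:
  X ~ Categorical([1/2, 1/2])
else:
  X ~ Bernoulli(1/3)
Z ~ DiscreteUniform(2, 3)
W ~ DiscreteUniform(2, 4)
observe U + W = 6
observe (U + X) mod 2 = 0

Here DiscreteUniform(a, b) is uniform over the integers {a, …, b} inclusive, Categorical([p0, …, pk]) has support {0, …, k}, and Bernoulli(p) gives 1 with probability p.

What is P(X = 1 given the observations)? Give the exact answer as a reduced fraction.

Enumerate traces; 8 have nonzero weight after conditioning:
  (Y=0, U=2, X=0, Z=2, W=4) weight 2/81
  (Y=0, U=2, X=0, Z=3, W=4) weight 2/81
  (Y=0, U=3, X=1, Z=2, W=3) weight 1/54
  (Y=0, U=3, X=1, Z=3, W=3) weight 1/54
  (Y=1, U=2, X=0, Z=2, W=4) weight 1/81
  (Y=1, U=2, X=0, Z=3, W=4) weight 1/81
  (Y=1, U=3, X=1, Z=2, W=3) weight 1/108
  (Y=1, U=3, X=1, Z=3, W=3) weight 1/108
Group by X:
  weight(X=0) = 2/27
  weight(X=1) = 1/18
Total weight = 2/27 + 1/18 = 7/54
P(X=0 | obs) = 2/27 / 7/54 = 4/7
P(X=1 | obs) = 1/18 / 7/54 = 3/7

P(X = 1 | obs) = 3/7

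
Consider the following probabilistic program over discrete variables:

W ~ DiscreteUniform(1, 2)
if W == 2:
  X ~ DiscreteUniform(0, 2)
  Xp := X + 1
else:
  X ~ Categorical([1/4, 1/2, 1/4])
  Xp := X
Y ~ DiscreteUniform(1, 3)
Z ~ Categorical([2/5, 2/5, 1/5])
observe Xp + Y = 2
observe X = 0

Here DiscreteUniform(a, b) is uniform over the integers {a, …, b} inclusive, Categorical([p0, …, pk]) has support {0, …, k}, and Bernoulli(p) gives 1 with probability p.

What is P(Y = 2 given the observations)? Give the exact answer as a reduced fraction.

Enumerate traces; 6 have nonzero weight after conditioning:
  (W=1, X=0, Y=2, Z=0) weight 1/60
  (W=1, X=0, Y=2, Z=1) weight 1/60
  (W=1, X=0, Y=2, Z=2) weight 1/120
  (W=2, X=0, Y=1, Z=0) weight 1/45
  (W=2, X=0, Y=1, Z=1) weight 1/45
  (W=2, X=0, Y=1, Z=2) weight 1/90
Group by Y:
  weight(Y=1) = 1/18
  weight(Y=2) = 1/24
Total weight = 1/18 + 1/24 = 7/72
P(Y=1 | obs) = 1/18 / 7/72 = 4/7
P(Y=2 | obs) = 1/24 / 7/72 = 3/7

P(Y = 2 | obs) = 3/7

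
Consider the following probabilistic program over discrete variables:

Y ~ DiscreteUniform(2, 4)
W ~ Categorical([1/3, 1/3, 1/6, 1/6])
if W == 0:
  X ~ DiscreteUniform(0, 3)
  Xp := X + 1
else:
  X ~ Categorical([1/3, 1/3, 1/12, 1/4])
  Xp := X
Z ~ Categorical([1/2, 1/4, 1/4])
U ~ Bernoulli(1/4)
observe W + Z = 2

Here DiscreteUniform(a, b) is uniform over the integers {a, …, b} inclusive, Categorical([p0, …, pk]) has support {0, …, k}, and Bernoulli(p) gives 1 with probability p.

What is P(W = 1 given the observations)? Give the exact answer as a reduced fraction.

Enumerate traces; 72 have nonzero weight after conditioning:
  (Y=2, W=0, X=0, Z=2, U=0) weight 1/192
  (Y=2, W=0, X=0, Z=2, U=1) weight 1/576
  (Y=2, W=0, X=1, Z=2, U=0) weight 1/192
  (Y=2, W=0, X=1, Z=2, U=1) weight 1/576
  (Y=2, W=0, X=2, Z=2, U=0) weight 1/192
  (Y=2, W=0, X=2, Z=2, U=1) weight 1/576
  (Y=2, W=0, X=3, Z=2, U=0) weight 1/192
  (Y=2, W=0, X=3, Z=2, U=1) weight 1/576
  (Y=2, W=1, X=0, Z=1, U=0) weight 1/144
  (Y=2, W=2, X=0, Z=0, U=0) weight 1/144
  … 62 more
Group by W:
  weight(W=0) = 1/12
  weight(W=1) = 1/12
  weight(W=2) = 1/12
Total weight = 1/12 + 1/12 + 1/12 = 1/4
P(W=0 | obs) = 1/12 / 1/4 = 1/3
P(W=1 | obs) = 1/12 / 1/4 = 1/3
P(W=2 | obs) = 1/12 / 1/4 = 1/3

P(W = 1 | obs) = 1/3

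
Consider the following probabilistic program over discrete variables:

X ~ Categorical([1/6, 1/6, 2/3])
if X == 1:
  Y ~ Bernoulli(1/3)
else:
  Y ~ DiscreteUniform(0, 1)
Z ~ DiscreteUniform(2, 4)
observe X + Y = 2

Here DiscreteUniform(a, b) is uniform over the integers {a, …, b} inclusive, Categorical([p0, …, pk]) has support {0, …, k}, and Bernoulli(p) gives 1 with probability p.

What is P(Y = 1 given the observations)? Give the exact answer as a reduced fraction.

Enumerate traces; 6 have nonzero weight after conditioning:
  (X=1, Y=1, Z=2) weight 1/54
  (X=1, Y=1, Z=3) weight 1/54
  (X=1, Y=1, Z=4) weight 1/54
  (X=2, Y=0, Z=2) weight 1/9
  (X=2, Y=0, Z=3) weight 1/9
  (X=2, Y=0, Z=4) weight 1/9
Group by Y:
  weight(Y=0) = 1/3
  weight(Y=1) = 1/18
Total weight = 1/3 + 1/18 = 7/18
P(Y=0 | obs) = 1/3 / 7/18 = 6/7
P(Y=1 | obs) = 1/18 / 7/18 = 1/7

P(Y = 1 | obs) = 1/7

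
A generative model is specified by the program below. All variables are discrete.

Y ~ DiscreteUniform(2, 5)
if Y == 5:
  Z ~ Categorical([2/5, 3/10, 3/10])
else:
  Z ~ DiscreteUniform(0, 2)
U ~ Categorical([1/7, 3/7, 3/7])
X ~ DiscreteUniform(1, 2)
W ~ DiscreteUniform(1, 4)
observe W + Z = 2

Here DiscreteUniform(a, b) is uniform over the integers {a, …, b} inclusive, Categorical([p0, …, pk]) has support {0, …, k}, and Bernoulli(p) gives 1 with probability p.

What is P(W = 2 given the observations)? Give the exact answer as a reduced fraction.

P(W = 2 | obs) = 14/27

Enumerate traces; 48 have nonzero weight after conditioning:
  (Y=2, Z=0, U=0, X=1, W=2) weight 1/672
  (Y=2, Z=0, U=0, X=2, W=2) weight 1/672
  (Y=2, Z=0, U=1, X=1, W=2) weight 1/224
  (Y=2, Z=0, U=1, X=2, W=2) weight 1/224
  (Y=2, Z=0, U=2, X=1, W=2) weight 1/224
  (Y=2, Z=0, U=2, X=2, W=2) weight 1/224
  (Y=2, Z=1, U=0, X=1, W=1) weight 1/672
  (Y=2, Z=1, U=0, X=2, W=1) weight 1/672
  … 40 more
Group by W:
  weight(W=1) = 13/160
  weight(W=2) = 7/80
Total weight = 13/160 + 7/80 = 27/160
P(W=1 | obs) = 13/160 / 27/160 = 13/27
P(W=2 | obs) = 7/80 / 27/160 = 14/27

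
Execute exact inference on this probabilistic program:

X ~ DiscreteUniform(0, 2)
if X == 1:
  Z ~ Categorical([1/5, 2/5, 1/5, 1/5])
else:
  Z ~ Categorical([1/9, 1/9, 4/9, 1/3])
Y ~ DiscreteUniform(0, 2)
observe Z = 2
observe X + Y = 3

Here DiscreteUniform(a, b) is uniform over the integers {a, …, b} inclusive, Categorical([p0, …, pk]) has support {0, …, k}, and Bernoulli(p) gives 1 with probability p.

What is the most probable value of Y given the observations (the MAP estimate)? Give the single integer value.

Enumerate traces; 2 have nonzero weight after conditioning:
  (X=1, Z=2, Y=2) weight 1/45
  (X=2, Z=2, Y=1) weight 4/81
Group by Y:
  weight(Y=1) = 4/81
  weight(Y=2) = 1/45
Total weight = 4/81 + 1/45 = 29/405
P(Y=1 | obs) = 4/81 / 29/405 = 20/29
P(Y=2 | obs) = 1/45 / 29/405 = 9/29
argmax = 1

argmax_v P(Y = v | obs) = 1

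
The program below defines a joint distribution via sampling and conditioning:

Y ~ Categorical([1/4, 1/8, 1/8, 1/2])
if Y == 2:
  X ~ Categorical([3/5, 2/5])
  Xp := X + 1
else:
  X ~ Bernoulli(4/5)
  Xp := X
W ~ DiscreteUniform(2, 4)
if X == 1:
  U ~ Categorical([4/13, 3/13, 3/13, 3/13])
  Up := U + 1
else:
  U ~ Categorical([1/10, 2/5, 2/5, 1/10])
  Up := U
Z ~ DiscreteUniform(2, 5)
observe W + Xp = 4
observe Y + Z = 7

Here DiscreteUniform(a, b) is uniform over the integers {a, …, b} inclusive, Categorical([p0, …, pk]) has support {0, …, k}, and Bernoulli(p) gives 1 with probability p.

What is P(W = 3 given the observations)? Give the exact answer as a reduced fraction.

Enumerate traces; 16 have nonzero weight after conditioning:
  (Y=2, X=0, W=3, U=0, Z=5) weight 1/1600
  (Y=2, X=0, W=3, U=1, Z=5) weight 1/400
  (Y=2, X=0, W=3, U=2, Z=5) weight 1/400
  (Y=2, X=0, W=3, U=3, Z=5) weight 1/1600
  (Y=2, X=1, W=2, U=0, Z=5) weight 1/780
  (Y=2, X=1, W=2, U=1, Z=5) weight 1/1040
  (Y=2, X=1, W=2, U=2, Z=5) weight 1/1040
  (Y=2, X=1, W=2, U=3, Z=5) weight 1/1040
  (Y=3, X=0, W=4, U=0, Z=4) weight 1/1200
  … 7 more
Group by W:
  weight(W=2) = 1/240
  weight(W=3) = 19/480
  weight(W=4) = 1/120
Total weight = 1/240 + 19/480 + 1/120 = 5/96
P(W=2 | obs) = 1/240 / 5/96 = 2/25
P(W=3 | obs) = 19/480 / 5/96 = 19/25
P(W=4 | obs) = 1/120 / 5/96 = 4/25

P(W = 3 | obs) = 19/25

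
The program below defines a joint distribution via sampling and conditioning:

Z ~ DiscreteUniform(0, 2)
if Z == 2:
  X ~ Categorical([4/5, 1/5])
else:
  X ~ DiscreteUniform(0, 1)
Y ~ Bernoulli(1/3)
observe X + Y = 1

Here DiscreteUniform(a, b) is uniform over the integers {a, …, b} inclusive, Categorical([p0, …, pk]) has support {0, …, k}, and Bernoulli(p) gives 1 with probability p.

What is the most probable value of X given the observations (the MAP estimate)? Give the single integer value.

Enumerate traces; 6 have nonzero weight after conditioning:
  (Z=0, X=0, Y=1) weight 1/18
  (Z=0, X=1, Y=0) weight 1/9
  (Z=1, X=0, Y=1) weight 1/18
  (Z=1, X=1, Y=0) weight 1/9
  (Z=2, X=0, Y=1) weight 4/45
  (Z=2, X=1, Y=0) weight 2/45
Group by X:
  weight(X=0) = 1/5
  weight(X=1) = 4/15
Total weight = 1/5 + 4/15 = 7/15
P(X=0 | obs) = 1/5 / 7/15 = 3/7
P(X=1 | obs) = 4/15 / 7/15 = 4/7
argmax = 1

argmax_v P(X = v | obs) = 1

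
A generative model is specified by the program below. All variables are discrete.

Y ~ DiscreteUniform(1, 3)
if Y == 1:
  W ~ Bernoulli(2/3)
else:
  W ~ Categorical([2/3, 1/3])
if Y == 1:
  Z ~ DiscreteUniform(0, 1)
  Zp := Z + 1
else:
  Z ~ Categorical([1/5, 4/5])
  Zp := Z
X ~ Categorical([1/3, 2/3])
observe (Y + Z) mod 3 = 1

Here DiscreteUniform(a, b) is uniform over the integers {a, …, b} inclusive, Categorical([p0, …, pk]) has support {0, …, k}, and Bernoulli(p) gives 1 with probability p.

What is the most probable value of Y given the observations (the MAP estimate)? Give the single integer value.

argmax_v P(Y = v | obs) = 3

Enumerate traces; 8 have nonzero weight after conditioning:
  (Y=1, W=0, Z=0, X=0) weight 1/54
  (Y=1, W=0, Z=0, X=1) weight 1/27
  (Y=1, W=1, Z=0, X=0) weight 1/27
  (Y=1, W=1, Z=0, X=1) weight 2/27
  (Y=3, W=0, Z=1, X=0) weight 8/135
  (Y=3, W=0, Z=1, X=1) weight 16/135
  (Y=3, W=1, Z=1, X=0) weight 4/135
  (Y=3, W=1, Z=1, X=1) weight 8/135
Group by Y:
  weight(Y=1) = 1/6
  weight(Y=3) = 4/15
Total weight = 1/6 + 4/15 = 13/30
P(Y=1 | obs) = 1/6 / 13/30 = 5/13
P(Y=3 | obs) = 4/15 / 13/30 = 8/13
argmax = 3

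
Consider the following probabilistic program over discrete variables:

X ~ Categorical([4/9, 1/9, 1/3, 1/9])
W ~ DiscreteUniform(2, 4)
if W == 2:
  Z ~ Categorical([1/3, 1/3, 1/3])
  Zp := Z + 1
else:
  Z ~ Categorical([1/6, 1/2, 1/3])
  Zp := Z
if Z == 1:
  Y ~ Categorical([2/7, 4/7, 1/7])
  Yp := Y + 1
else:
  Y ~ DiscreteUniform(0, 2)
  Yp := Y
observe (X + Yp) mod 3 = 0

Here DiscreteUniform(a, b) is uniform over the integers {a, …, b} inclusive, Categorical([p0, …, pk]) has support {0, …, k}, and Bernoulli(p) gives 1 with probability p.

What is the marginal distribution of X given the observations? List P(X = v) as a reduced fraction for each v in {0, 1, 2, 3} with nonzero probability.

P(X=0) = 188/495, P(X=1) = 83/495, P(X=2) = 59/165, P(X=3) = 47/495

Enumerate traces; 36 have nonzero weight after conditioning:
  (X=0, W=2, Z=0, Y=0) weight 4/243
  (X=0, W=2, Z=1, Y=2) weight 4/567
  (X=0, W=2, Z=2, Y=0) weight 4/243
  (X=0, W=3, Z=0, Y=0) weight 2/243
  (X=0, W=3, Z=1, Y=2) weight 2/189
  (X=0, W=3, Z=2, Y=0) weight 4/243
  (X=0, W=4, Z=0, Y=0) weight 2/243
  (X=0, W=4, Z=1, Y=2) weight 2/189
  (X=1, W=2, Z=0, Y=2) weight 1/243
  (X=2, W=2, Z=0, Y=1) weight 1/81
  … 26 more
Group by X:
  weight(X=0) = 188/1701
  weight(X=1) = 83/1701
  weight(X=2) = 59/567
  weight(X=3) = 47/1701
Total weight = 188/1701 + 83/1701 + 59/567 + 47/1701 = 55/189
P(X=0 | obs) = 188/1701 / 55/189 = 188/495
P(X=1 | obs) = 83/1701 / 55/189 = 83/495
P(X=2 | obs) = 59/567 / 55/189 = 59/165
P(X=3 | obs) = 47/1701 / 55/189 = 47/495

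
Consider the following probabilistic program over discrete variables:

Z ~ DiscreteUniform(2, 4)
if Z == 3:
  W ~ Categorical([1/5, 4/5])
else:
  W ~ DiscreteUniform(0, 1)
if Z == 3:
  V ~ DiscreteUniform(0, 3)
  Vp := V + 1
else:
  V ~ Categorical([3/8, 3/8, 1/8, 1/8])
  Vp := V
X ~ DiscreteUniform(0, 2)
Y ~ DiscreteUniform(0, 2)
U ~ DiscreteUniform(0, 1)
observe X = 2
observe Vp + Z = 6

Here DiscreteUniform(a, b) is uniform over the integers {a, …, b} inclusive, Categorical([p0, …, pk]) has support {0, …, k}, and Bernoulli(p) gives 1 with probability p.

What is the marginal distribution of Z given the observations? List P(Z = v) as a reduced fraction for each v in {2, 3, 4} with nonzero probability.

P(Z=3) = 2/3, P(Z=4) = 1/3

Enumerate traces; 24 have nonzero weight after conditioning:
  (Z=3, W=0, V=2, X=2, Y=0, U=0) weight 1/1080
  (Z=3, W=0, V=2, X=2, Y=0, U=1) weight 1/1080
  (Z=3, W=0, V=2, X=2, Y=1, U=0) weight 1/1080
  (Z=3, W=0, V=2, X=2, Y=1, U=1) weight 1/1080
  (Z=3, W=0, V=2, X=2, Y=2, U=0) weight 1/1080
  (Z=3, W=0, V=2, X=2, Y=2, U=1) weight 1/1080
  (Z=3, W=1, V=2, X=2, Y=0, U=0) weight 1/270
  (Z=3, W=1, V=2, X=2, Y=0, U=1) weight 1/270
  (Z=4, W=0, V=2, X=2, Y=0, U=0) weight 1/864
  … 15 more
Group by Z:
  weight(Z=3) = 1/36
  weight(Z=4) = 1/72
Total weight = 1/36 + 1/72 = 1/24
P(Z=3 | obs) = 1/36 / 1/24 = 2/3
P(Z=4 | obs) = 1/72 / 1/24 = 1/3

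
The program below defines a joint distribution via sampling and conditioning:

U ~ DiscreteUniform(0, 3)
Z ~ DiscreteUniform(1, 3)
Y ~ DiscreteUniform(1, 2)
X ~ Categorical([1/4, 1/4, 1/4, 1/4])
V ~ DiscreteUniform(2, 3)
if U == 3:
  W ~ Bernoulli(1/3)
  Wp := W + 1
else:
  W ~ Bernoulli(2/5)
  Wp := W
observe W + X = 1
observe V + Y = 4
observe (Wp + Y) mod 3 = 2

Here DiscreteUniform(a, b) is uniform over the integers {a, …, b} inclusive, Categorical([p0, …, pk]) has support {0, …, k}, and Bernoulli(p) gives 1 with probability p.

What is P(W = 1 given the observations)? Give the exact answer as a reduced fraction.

Enumerate traces; 21 have nonzero weight after conditioning:
  (U=0, Z=1, Y=1, X=0, V=3, W=1) weight 1/480
  (U=0, Z=1, Y=2, X=1, V=2, W=0) weight 1/320
  (U=0, Z=2, Y=1, X=0, V=3, W=1) weight 1/480
  (U=0, Z=2, Y=2, X=1, V=2, W=0) weight 1/320
  (U=0, Z=3, Y=1, X=0, V=3, W=1) weight 1/480
  (U=0, Z=3, Y=2, X=1, V=2, W=0) weight 1/320
  (U=1, Z=1, Y=1, X=0, V=3, W=1) weight 1/480
  (U=1, Z=1, Y=2, X=1, V=2, W=0) weight 1/320
  … 13 more
Group by W:
  weight(W=0) = 37/960
  weight(W=1) = 3/160
Total weight = 37/960 + 3/160 = 11/192
P(W=0 | obs) = 37/960 / 11/192 = 37/55
P(W=1 | obs) = 3/160 / 11/192 = 18/55

P(W = 1 | obs) = 18/55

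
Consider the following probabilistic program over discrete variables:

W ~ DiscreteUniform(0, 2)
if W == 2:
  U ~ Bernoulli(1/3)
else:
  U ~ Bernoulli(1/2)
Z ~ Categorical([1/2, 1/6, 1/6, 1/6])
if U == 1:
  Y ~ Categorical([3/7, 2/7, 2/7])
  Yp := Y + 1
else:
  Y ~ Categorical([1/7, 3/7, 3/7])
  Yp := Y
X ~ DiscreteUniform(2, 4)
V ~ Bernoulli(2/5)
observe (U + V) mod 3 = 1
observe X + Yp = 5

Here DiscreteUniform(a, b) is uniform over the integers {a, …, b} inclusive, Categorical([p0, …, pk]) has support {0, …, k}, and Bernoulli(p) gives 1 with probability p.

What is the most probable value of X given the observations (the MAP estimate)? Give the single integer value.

argmax_v P(X = v | obs) = 4

Enumerate traces; 60 have nonzero weight after conditioning:
  (W=0, U=0, Z=0, Y=1, X=4, V=1) weight 1/210
  (W=0, U=0, Z=0, Y=2, X=3, V=1) weight 1/210
  (W=0, U=0, Z=1, Y=1, X=4, V=1) weight 1/630
  (W=0, U=0, Z=1, Y=2, X=3, V=1) weight 1/630
  (W=0, U=0, Z=2, Y=1, X=4, V=1) weight 1/630
  (W=0, U=0, Z=2, Y=2, X=3, V=1) weight 1/630
  (W=0, U=0, Z=3, Y=1, X=4, V=1) weight 1/630
  (W=0, U=0, Z=3, Y=2, X=3, V=1) weight 1/630
  (W=0, U=1, Z=0, Y=2, X=2, V=0) weight 1/210
  … 51 more
Group by X:
  weight(X=2) = 8/315
  weight(X=3) = 2/35
  weight(X=4) = 22/315
Total weight = 8/315 + 2/35 + 22/315 = 16/105
P(X=2 | obs) = 8/315 / 16/105 = 1/6
P(X=3 | obs) = 2/35 / 16/105 = 3/8
P(X=4 | obs) = 22/315 / 16/105 = 11/24
argmax = 4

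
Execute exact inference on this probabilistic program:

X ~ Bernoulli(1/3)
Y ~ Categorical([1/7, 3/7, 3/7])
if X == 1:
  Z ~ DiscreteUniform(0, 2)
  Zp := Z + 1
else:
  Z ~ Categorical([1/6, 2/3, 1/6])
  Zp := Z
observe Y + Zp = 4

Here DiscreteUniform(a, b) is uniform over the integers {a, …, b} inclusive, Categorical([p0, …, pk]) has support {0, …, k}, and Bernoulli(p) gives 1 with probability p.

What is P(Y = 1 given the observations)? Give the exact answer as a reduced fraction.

P(Y = 1 | obs) = 1/3

Enumerate traces; 3 have nonzero weight after conditioning:
  (X=0, Y=2, Z=2) weight 1/21
  (X=1, Y=1, Z=2) weight 1/21
  (X=1, Y=2, Z=1) weight 1/21
Group by Y:
  weight(Y=1) = 1/21
  weight(Y=2) = 2/21
Total weight = 1/21 + 2/21 = 1/7
P(Y=1 | obs) = 1/21 / 1/7 = 1/3
P(Y=2 | obs) = 2/21 / 1/7 = 2/3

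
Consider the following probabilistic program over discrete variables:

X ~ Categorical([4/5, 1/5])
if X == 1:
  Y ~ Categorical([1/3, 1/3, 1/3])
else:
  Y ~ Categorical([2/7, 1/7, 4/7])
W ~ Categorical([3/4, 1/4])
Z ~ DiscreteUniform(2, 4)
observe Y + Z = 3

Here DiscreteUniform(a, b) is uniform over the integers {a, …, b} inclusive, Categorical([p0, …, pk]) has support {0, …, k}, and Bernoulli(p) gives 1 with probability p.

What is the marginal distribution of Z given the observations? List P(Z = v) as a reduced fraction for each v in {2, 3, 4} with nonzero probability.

P(Z=2) = 19/50, P(Z=3) = 31/50

Enumerate traces; 8 have nonzero weight after conditioning:
  (X=0, Y=0, W=0, Z=3) weight 2/35
  (X=0, Y=0, W=1, Z=3) weight 2/105
  (X=0, Y=1, W=0, Z=2) weight 1/35
  (X=0, Y=1, W=1, Z=2) weight 1/105
  (X=1, Y=0, W=0, Z=3) weight 1/60
  (X=1, Y=0, W=1, Z=3) weight 1/180
  (X=1, Y=1, W=0, Z=2) weight 1/60
  (X=1, Y=1, W=1, Z=2) weight 1/180
Group by Z:
  weight(Z=2) = 19/315
  weight(Z=3) = 31/315
Total weight = 19/315 + 31/315 = 10/63
P(Z=2 | obs) = 19/315 / 10/63 = 19/50
P(Z=3 | obs) = 31/315 / 10/63 = 31/50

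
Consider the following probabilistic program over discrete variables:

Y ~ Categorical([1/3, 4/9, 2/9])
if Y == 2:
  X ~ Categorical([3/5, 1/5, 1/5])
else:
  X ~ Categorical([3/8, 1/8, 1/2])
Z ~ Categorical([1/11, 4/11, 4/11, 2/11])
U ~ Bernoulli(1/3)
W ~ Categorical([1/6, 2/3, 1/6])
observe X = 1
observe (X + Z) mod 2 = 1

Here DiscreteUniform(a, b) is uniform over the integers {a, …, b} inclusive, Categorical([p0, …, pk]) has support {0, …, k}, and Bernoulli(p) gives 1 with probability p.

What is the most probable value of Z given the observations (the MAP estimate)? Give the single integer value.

Enumerate traces; 36 have nonzero weight after conditioning:
  (Y=0, X=1, Z=0, U=0, W=0) weight 1/2376
  (Y=0, X=1, Z=0, U=0, W=1) weight 1/594
  (Y=0, X=1, Z=0, U=0, W=2) weight 1/2376
  (Y=0, X=1, Z=0, U=1, W=0) weight 1/4752
  (Y=0, X=1, Z=0, U=1, W=1) weight 1/1188
  (Y=0, X=1, Z=0, U=1, W=2) weight 1/4752
  (Y=0, X=1, Z=2, U=0, W=0) weight 1/594
  (Y=0, X=1, Z=2, U=0, W=1) weight 2/297
  … 28 more
Group by Z:
  weight(Z=0) = 17/1320
  weight(Z=2) = 17/330
Total weight = 17/1320 + 17/330 = 17/264
P(Z=0 | obs) = 17/1320 / 17/264 = 1/5
P(Z=2 | obs) = 17/330 / 17/264 = 4/5
argmax = 2

argmax_v P(Z = v | obs) = 2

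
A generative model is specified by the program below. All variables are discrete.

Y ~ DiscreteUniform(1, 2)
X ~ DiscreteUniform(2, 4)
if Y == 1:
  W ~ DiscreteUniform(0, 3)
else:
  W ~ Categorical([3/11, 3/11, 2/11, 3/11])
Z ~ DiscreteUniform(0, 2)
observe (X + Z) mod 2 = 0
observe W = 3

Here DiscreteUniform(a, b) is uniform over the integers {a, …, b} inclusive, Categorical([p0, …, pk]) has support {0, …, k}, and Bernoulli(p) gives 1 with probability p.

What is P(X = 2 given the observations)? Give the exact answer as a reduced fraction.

P(X = 2 | obs) = 2/5

Enumerate traces; 10 have nonzero weight after conditioning:
  (Y=1, X=2, W=3, Z=0) weight 1/72
  (Y=1, X=2, W=3, Z=2) weight 1/72
  (Y=1, X=3, W=3, Z=1) weight 1/72
  (Y=1, X=4, W=3, Z=0) weight 1/72
  (Y=1, X=4, W=3, Z=2) weight 1/72
  (Y=2, X=2, W=3, Z=0) weight 1/66
  (Y=2, X=2, W=3, Z=2) weight 1/66
  (Y=2, X=3, W=3, Z=1) weight 1/66
  … 2 more
Group by X:
  weight(X=2) = 23/396
  weight(X=3) = 23/792
  weight(X=4) = 23/396
Total weight = 23/396 + 23/792 + 23/396 = 115/792
P(X=2 | obs) = 23/396 / 115/792 = 2/5
P(X=3 | obs) = 23/792 / 115/792 = 1/5
P(X=4 | obs) = 23/396 / 115/792 = 2/5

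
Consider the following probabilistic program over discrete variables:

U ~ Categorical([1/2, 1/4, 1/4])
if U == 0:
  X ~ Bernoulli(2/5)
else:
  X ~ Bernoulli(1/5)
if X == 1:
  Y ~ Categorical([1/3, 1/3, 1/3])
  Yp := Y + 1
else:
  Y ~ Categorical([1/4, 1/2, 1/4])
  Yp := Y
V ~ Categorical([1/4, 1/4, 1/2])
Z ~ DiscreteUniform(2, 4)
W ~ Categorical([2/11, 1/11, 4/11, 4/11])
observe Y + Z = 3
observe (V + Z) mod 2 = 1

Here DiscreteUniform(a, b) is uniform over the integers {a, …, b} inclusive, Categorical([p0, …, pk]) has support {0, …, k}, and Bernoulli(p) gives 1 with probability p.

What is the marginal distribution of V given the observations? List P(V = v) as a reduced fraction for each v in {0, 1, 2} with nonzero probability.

P(V=0) = 11/51, P(V=1) = 6/17, P(V=2) = 22/51

Enumerate traces; 72 have nonzero weight after conditioning:
  (U=0, X=0, Y=0, V=0, Z=3, W=0) weight 1/880
  (U=0, X=0, Y=0, V=0, Z=3, W=1) weight 1/1760
  (U=0, X=0, Y=0, V=0, Z=3, W=2) weight 1/440
  (U=0, X=0, Y=0, V=0, Z=3, W=3) weight 1/440
  (U=0, X=0, Y=0, V=2, Z=3, W=0) weight 1/440
  (U=0, X=0, Y=0, V=2, Z=3, W=1) weight 1/880
  (U=0, X=0, Y=0, V=2, Z=3, W=2) weight 1/220
  (U=0, X=0, Y=0, V=2, Z=3, W=3) weight 1/220
  (U=0, X=0, Y=1, V=1, Z=2, W=0) weight 1/440
  … 63 more
Group by V:
  weight(V=0) = 11/480
  weight(V=1) = 3/80
  weight(V=2) = 11/240
Total weight = 11/480 + 3/80 + 11/240 = 17/160
P(V=0 | obs) = 11/480 / 17/160 = 11/51
P(V=1 | obs) = 3/80 / 17/160 = 6/17
P(V=2 | obs) = 11/240 / 17/160 = 22/51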